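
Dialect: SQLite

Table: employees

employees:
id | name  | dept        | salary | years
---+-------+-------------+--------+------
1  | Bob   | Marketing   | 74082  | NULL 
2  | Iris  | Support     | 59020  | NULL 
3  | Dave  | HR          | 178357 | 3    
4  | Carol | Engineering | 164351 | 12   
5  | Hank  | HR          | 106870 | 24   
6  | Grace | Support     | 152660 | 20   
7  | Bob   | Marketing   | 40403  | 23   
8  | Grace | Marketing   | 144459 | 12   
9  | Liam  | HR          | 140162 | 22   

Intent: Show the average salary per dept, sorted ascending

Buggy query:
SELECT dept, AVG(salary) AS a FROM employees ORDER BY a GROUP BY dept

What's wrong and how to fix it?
Bug: GROUP BY must precede ORDER BY

Fix: Reorder: SELECT … FROM … GROUP BY … ORDER BY …

Corrected query:
SELECT dept, AVG(salary) AS a FROM employees GROUP BY dept ORDER BY a

Result:
dept        | a            
------------+--------------
Marketing   | 86314.666667 
Support     | 105840       
HR          | 141796.333333
Engineering | 164351       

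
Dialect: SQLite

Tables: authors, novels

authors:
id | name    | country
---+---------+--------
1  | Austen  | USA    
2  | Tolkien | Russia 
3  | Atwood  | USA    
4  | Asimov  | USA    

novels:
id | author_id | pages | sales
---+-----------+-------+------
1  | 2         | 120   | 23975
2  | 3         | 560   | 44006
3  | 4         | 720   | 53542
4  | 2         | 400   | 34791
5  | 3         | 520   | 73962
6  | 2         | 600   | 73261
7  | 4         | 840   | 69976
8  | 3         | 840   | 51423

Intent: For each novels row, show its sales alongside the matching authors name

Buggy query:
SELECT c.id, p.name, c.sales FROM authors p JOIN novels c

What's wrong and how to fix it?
Bug: JOIN with no ON clause produces a cartesian product; every novels row pairs with every authors row

Fix: Add ON c.author_id = p.id to the JOIN

Corrected query:
SELECT c.id, p.name, c.sales FROM authors p JOIN novels c ON c.author_id = p.id

Result:
id | name    | sales
---+---------+------
1  | Tolkien | 23975
2  | Atwood  | 44006
3  | Asimov  | 53542
4  | Tolkien | 34791
5  | Atwood  | 73962
6  | Tolkien | 73261
7  | Asimov  | 69976
8  | Atwood  | 51423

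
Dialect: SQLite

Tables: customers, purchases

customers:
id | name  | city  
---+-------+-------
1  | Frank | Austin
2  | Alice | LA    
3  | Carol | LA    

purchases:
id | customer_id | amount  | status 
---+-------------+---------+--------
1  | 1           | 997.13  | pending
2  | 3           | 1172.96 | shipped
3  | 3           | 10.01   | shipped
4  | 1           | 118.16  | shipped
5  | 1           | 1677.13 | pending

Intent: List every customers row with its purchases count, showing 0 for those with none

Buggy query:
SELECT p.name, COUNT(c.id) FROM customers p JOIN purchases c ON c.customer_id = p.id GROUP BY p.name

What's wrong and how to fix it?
Bug: An inner join excludes parents with zero children

Fix: Switch to LEFT JOIN to retain unmatched parent rows

Corrected query:
SELECT p.name, COUNT(c.id) FROM customers p LEFT JOIN purchases c ON c.customer_id = p.id GROUP BY p.name

Result:
name  | COUNT(c.id)
------+------------
Alice | 0          
Carol | 2          
Frank | 3          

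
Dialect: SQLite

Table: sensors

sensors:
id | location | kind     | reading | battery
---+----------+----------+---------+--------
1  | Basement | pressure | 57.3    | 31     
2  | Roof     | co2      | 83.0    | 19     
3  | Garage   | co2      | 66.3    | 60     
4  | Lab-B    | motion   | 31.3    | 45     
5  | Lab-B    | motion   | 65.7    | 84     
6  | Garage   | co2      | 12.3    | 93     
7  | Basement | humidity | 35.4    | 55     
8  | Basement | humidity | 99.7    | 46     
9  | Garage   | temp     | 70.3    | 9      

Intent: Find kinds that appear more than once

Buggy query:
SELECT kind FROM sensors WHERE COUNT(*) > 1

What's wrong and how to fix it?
Bug: COUNT(*) is an aggregate and cannot be used in WHERE

Fix: Group first, then use HAVING for the count condition

Corrected query:
SELECT kind FROM sensors GROUP BY kind HAVING COUNT(*) > 1

Result:
kind    
--------
co2     
humidity
motion  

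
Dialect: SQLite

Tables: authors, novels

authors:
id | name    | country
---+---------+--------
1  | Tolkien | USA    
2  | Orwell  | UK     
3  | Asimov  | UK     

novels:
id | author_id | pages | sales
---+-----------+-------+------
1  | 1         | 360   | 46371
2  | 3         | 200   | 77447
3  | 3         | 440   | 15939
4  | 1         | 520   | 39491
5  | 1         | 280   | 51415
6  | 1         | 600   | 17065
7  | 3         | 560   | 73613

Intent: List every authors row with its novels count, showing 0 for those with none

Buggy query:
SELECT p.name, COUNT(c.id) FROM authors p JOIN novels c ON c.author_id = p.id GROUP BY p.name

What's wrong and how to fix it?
Bug: INNER JOIN drops authors rows that have no matching novels rows

Fix: Use LEFT JOIN so parents without children still appear (COUNT(c.id) gives 0)

Corrected query:
SELECT p.name, COUNT(c.id) FROM authors p LEFT JOIN novels c ON c.author_id = p.id GROUP BY p.name

Result:
name    | COUNT(c.id)
--------+------------
Asimov  | 3          
Orwell  | 0          
Tolkien | 4          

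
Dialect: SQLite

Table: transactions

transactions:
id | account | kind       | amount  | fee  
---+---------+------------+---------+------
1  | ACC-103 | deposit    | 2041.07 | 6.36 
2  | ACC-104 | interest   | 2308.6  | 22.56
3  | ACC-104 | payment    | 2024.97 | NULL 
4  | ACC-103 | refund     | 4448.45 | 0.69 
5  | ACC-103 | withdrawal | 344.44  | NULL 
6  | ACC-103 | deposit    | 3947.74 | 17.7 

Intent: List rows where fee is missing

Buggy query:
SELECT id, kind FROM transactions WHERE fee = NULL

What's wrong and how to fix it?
Bug: Comparing to NULL with '=' never matches; NULL = NULL is unknown, not true

Fix: Replace '= NULL' with 'IS NULL'

Corrected query:
SELECT id, kind FROM transactions WHERE fee IS NULL

Result:
id | kind      
---+-----------
3  | payment   
5  | withdrawal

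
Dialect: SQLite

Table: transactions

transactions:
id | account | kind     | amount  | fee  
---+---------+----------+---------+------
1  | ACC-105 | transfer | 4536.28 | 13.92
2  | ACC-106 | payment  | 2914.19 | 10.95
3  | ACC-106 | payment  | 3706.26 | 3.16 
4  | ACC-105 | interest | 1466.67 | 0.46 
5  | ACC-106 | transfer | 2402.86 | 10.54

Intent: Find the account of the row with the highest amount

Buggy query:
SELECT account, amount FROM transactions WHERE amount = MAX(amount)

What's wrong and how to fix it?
Bug: WHERE is evaluated per row; an aggregate over the whole table isn't defined there

Fix: Use a subquery: WHERE amount = (SELECT MAX(amount) FROM transactions)

Corrected query:
SELECT account, amount FROM transactions WHERE amount = (SELECT MAX(amount) FROM transactions)

Result:
account | amount 
--------+--------
ACC-105 | 4536.28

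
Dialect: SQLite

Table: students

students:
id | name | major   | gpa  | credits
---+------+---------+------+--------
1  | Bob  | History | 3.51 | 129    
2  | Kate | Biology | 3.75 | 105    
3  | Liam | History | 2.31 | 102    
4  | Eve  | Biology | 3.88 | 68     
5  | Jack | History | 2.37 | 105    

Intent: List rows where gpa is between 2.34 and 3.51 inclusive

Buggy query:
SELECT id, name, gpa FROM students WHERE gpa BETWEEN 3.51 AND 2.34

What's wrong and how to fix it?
Bug: The bounds are reversed; BETWEEN a AND b requires a <= b to match anything

Fix: Write BETWEEN 2.34 AND 3.51

Corrected query:
SELECT id, name, gpa FROM students WHERE gpa BETWEEN 2.34 AND 3.51

Result:
id | name | gpa 
---+------+-----
1  | Bob  | 3.51
5  | Jack | 2.37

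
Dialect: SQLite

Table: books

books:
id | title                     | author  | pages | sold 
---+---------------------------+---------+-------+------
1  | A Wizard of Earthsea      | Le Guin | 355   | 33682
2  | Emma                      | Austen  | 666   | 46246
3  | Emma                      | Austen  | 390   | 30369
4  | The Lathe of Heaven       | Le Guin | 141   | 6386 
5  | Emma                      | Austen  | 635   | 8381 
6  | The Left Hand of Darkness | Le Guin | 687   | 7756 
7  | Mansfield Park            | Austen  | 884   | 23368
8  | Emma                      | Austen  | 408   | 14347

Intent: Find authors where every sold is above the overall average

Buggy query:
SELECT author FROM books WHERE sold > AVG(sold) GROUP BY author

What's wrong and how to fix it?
Bug: AVG() is an aggregate; it can't sit directly in WHERE

Fix: Use a subquery for AVG and a HAVING MIN(...) filter so the condition holds for every row in the group

Corrected query:
SELECT author FROM books GROUP BY author HAVING MIN(sold) > (SELECT AVG(sold) FROM books)

Result:
(no rows)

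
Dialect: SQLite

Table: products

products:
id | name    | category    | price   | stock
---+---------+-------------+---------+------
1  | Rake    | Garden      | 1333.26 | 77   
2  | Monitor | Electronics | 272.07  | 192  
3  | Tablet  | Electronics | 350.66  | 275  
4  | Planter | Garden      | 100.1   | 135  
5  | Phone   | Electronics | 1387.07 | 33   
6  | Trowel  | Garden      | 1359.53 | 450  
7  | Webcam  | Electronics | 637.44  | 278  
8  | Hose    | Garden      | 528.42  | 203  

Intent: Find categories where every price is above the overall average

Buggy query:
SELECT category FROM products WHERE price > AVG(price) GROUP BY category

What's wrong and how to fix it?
Bug: AVG() is an aggregate; it can't sit directly in WHERE

Fix: Compute the overall average in a scalar subquery and compare each group's MIN against it in HAVING

Corrected query:
SELECT category FROM products GROUP BY category HAVING MIN(price) > (SELECT AVG(price) FROM products)

Result:
(no rows)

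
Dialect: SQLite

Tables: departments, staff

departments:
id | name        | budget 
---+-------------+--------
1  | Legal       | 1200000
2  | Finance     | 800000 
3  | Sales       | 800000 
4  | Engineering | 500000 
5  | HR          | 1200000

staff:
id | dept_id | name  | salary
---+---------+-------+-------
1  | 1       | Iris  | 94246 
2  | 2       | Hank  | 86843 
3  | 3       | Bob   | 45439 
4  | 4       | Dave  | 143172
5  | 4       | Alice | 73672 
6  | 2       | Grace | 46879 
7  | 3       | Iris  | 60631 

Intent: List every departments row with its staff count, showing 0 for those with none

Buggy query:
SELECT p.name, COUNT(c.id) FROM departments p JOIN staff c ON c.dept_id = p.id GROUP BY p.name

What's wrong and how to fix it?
Bug: INNER JOIN drops departments rows that have no matching staff rows

Fix: Use LEFT JOIN so parents without children still appear (COUNT(c.id) gives 0)

Corrected query:
SELECT p.name, COUNT(c.id) FROM departments p LEFT JOIN staff c ON c.dept_id = p.id GROUP BY p.name

Result:
name        | COUNT(c.id)
------------+------------
Engineering | 2          
Finance     | 2          
HR          | 0          
Legal       | 1          
Sales       | 2          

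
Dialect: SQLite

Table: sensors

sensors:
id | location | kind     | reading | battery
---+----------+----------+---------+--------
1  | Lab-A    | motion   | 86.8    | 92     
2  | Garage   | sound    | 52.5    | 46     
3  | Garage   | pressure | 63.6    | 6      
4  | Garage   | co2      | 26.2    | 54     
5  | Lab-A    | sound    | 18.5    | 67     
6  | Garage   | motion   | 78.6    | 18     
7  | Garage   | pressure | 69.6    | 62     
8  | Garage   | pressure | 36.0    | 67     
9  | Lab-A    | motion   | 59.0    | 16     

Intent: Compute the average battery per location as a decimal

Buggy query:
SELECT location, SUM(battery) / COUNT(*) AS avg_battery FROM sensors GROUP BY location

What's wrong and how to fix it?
Bug: SUM(battery) and COUNT(*) are both integers; the division truncates the fractional part

Fix: Multiply by 1.0 (or CAST to REAL) to force floating-point division

Corrected query:
SELECT location, SUM(battery) * 1.0 / COUNT(*) AS avg_battery FROM sensors GROUP BY location

Result:
location | avg_battery
---------+------------
Garage   | 42.166667  
Lab-A    | 58.333333  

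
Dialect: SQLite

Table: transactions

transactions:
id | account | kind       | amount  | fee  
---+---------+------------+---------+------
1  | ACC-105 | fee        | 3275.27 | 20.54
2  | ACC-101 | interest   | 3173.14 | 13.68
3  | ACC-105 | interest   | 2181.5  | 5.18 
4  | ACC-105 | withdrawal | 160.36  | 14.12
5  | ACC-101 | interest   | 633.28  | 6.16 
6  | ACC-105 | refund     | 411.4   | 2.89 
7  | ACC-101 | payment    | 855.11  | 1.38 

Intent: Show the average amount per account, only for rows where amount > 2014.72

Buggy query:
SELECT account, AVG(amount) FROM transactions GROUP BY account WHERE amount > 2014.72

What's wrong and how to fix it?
Bug: WHERE cannot follow GROUP BY

Fix: Place WHERE between FROM and GROUP BY

Corrected query:
SELECT account, AVG(amount) FROM transactions WHERE amount > 2014.72 GROUP BY account

Result:
account | AVG(amount)
--------+------------
ACC-101 | 3173.14    
ACC-105 | 2728.385   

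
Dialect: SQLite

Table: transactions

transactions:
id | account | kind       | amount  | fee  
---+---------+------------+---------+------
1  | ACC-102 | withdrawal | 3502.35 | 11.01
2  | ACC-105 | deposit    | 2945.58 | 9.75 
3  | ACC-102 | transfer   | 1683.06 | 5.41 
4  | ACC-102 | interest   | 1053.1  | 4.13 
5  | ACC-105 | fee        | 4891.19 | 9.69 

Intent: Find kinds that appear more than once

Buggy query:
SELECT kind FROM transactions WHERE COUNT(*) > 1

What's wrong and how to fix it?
Bug: COUNT(*) is an aggregate and cannot be used in WHERE

Fix: Group first, then use HAVING for the count condition

Corrected query:
SELECT kind FROM transactions GROUP BY kind HAVING COUNT(*) > 1

Result:
(no rows)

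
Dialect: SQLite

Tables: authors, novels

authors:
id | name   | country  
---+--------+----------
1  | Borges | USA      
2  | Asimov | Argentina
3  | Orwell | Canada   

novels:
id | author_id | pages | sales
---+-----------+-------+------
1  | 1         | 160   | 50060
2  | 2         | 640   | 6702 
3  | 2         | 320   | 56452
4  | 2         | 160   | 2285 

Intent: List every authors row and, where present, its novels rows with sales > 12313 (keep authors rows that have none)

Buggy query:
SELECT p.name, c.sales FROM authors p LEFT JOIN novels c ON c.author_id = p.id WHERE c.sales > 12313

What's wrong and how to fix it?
Bug: Filtering c.sales in WHERE discards the NULL rows produced by LEFT JOIN, turning it into an inner join

Fix: Move the right-table condition into the ON clause so unmatched parents are kept

Corrected query:
SELECT p.name, c.sales FROM authors p LEFT JOIN novels c ON c.author_id = p.id AND c.sales > 12313

Result:
name   | sales
-------+------
Borges | 50060
Asimov | 56452
Orwell | NULL 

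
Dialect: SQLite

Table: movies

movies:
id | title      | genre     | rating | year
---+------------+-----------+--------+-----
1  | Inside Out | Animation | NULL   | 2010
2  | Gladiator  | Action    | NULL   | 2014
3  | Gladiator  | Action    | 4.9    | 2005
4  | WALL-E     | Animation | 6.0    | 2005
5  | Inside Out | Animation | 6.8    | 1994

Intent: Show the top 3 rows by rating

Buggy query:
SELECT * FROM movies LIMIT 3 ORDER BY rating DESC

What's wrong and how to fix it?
Bug: LIMIT must come after ORDER BY

Fix: Swap the clauses: ORDER BY first, then LIMIT

Corrected query:
SELECT * FROM movies ORDER BY rating DESC LIMIT 3

Result:
id | title      | genre     | rating | year
---+------------+-----------+--------+-----
5  | Inside Out | Animation | 6.8    | 1994
4  | WALL-E     | Animation | 6      | 2005
3  | Gladiator  | Action    | 4.9    | 2005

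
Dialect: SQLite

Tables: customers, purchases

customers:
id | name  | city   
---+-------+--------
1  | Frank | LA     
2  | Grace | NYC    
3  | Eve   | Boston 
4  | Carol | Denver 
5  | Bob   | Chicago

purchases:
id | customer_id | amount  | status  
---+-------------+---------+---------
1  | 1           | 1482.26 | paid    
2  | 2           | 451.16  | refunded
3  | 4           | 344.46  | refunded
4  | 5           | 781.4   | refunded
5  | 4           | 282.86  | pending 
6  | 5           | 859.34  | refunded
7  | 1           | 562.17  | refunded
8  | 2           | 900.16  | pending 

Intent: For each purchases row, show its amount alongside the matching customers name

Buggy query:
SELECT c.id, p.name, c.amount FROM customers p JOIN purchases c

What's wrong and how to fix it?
Bug: JOIN with no ON clause produces a cartesian product; every purchases row pairs with every customers row

Fix: Specify the join condition linking the foreign key to the parent id

Corrected query:
SELECT c.id, p.name, c.amount FROM customers p JOIN purchases c ON c.customer_id = p.id

Result:
id | name  | amount 
---+-------+--------
1  | Frank | 1482.26
2  | Grace | 451.16 
3  | Carol | 344.46 
4  | Bob   | 781.4  
5  | Carol | 282.86 
6  | Bob   | 859.34 
7  | Frank | 562.17 
8  | Grace | 900.16 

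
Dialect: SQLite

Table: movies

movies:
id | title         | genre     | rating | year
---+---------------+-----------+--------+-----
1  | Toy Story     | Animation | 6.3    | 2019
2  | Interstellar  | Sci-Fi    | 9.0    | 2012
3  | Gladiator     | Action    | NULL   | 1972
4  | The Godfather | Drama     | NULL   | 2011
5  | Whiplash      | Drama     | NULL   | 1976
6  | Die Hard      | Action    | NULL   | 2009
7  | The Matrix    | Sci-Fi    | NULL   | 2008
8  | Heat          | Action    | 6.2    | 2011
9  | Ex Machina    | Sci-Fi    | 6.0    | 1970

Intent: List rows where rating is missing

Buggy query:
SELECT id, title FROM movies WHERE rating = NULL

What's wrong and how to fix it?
Bug: Comparing to NULL with '=' never matches; NULL = NULL is unknown, not true

Fix: Replace '= NULL' with 'IS NULL'

Corrected query:
SELECT id, title FROM movies WHERE rating IS NULL

Result:
id | title        
---+--------------
3  | Gladiator    
4  | The Godfather
5  | Whiplash     
6  | Die Hard     
7  | The Matrix   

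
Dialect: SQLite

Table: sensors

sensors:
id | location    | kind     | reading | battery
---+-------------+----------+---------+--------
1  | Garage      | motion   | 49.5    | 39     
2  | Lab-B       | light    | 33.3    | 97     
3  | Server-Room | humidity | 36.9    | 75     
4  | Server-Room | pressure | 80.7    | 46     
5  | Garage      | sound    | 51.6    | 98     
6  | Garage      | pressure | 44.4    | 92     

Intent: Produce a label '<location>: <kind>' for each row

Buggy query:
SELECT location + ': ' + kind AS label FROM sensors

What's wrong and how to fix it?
Bug: '+' is numeric addition; on text columns SQLite converts them to 0 instead of concatenating

Fix: Replace + with || to concatenate text

Corrected query:
SELECT location || ': ' || kind AS label FROM sensors

Result:
label                
---------------------
Garage: motion       
Lab-B: light         
Server-Room: humidity
Server-Room: pressure
Garage: sound        
Garage: pressure     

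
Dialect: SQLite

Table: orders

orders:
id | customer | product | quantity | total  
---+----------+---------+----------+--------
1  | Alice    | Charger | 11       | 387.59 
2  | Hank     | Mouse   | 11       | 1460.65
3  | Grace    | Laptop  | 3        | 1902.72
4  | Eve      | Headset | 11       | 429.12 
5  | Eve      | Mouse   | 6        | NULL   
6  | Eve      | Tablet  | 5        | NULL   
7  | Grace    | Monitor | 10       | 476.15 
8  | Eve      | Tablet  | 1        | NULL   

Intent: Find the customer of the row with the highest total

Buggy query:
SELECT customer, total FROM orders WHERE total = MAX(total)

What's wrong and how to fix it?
Bug: MAX(total) is an aggregate and cannot be used directly in WHERE

Fix: Use a subquery: WHERE total = (SELECT MAX(total) FROM orders)

Corrected query:
SELECT customer, total FROM orders WHERE total = (SELECT MAX(total) FROM orders)

Result:
customer | total  
---------+--------
Grace    | 1902.72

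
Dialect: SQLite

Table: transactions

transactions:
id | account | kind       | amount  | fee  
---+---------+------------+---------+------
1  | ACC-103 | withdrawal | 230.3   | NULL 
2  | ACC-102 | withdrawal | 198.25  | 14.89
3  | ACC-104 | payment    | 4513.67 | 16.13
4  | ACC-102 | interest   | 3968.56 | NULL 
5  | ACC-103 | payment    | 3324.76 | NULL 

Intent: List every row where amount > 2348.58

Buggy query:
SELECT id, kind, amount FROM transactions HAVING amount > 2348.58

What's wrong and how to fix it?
Bug: This is a non-aggregate query (no GROUP BY, no aggregates), so in SQLite the HAVING clause is invalid here; a row-level condition belongs in WHERE

Fix: Replace HAVING with WHERE since the condition applies to individual rows

Corrected query:
SELECT id, kind, amount FROM transactions WHERE amount > 2348.58

Result:
id | kind     | amount 
---+----------+--------
3  | payment  | 4513.67
4  | interest | 3968.56
5  | payment  | 3324.76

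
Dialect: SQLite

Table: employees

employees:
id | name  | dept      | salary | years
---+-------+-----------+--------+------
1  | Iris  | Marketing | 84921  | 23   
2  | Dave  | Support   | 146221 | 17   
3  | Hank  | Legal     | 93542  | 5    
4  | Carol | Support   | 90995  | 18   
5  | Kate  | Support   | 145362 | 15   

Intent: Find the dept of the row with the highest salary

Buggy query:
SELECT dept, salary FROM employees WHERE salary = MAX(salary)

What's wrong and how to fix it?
Bug: MAX(salary) is an aggregate and cannot be used directly in WHERE

Fix: Use a subquery: WHERE salary = (SELECT MAX(salary) FROM employees)

Corrected query:
SELECT dept, salary FROM employees WHERE salary = (SELECT MAX(salary) FROM employees)

Result:
dept    | salary
--------+-------
Support | 146221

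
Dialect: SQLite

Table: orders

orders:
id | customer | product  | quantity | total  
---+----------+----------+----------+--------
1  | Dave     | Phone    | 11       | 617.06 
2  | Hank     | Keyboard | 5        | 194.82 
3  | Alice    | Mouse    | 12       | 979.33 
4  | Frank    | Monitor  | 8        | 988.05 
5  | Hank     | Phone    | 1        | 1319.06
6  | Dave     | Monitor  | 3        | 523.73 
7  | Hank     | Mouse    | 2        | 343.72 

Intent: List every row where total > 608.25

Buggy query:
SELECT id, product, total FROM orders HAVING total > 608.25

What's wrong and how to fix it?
Bug: HAVING filters the output of aggregation, but this query has no GROUP BY and no aggregate functions, so SQLite rejects it (HAVING clause on a non-aggregate query); the condition here is per row

Fix: Replace HAVING with WHERE since the condition applies to individual rows

Corrected query:
SELECT id, product, total FROM orders WHERE total > 608.25

Result:
id | product | total  
---+---------+--------
1  | Phone   | 617.06 
3  | Mouse   | 979.33 
4  | Monitor | 988.05 
5  | Phone   | 1319.06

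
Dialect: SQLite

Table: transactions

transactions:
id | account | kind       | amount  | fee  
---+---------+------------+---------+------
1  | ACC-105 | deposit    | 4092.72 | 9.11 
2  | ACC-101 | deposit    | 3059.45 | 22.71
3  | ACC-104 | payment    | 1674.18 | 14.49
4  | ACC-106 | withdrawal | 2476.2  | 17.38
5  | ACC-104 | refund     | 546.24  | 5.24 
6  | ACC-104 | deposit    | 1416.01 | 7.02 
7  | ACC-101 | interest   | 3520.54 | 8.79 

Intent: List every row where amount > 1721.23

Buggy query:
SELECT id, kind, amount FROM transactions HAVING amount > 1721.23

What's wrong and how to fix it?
Bug: HAVING filters the output of aggregation, but this query has no GROUP BY and no aggregate functions, so SQLite rejects it (HAVING clause on a non-aggregate query); the condition here is per row

Fix: Replace HAVING with WHERE since the condition applies to individual rows

Corrected query:
SELECT id, kind, amount FROM transactions WHERE amount > 1721.23

Result:
id | kind       | amount 
---+------------+--------
1  | deposit    | 4092.72
2  | deposit    | 3059.45
4  | withdrawal | 2476.2 
7  | interest   | 3520.54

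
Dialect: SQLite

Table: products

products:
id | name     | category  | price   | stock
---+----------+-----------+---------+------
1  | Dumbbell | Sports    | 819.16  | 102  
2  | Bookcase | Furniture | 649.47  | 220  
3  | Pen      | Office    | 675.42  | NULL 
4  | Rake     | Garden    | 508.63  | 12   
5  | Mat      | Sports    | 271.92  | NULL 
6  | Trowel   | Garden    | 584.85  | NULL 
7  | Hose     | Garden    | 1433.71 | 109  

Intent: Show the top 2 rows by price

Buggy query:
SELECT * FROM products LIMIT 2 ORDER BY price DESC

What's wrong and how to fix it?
Bug: ORDER BY cannot follow LIMIT; LIMIT is the final clause

Fix: Sort with ORDER BY, then apply LIMIT

Corrected query:
SELECT * FROM products ORDER BY price DESC LIMIT 2

Result:
id | name     | category | price   | stock
---+----------+----------+---------+------
7  | Hose     | Garden   | 1433.71 | 109  
1  | Dumbbell | Sports   | 819.16  | 102  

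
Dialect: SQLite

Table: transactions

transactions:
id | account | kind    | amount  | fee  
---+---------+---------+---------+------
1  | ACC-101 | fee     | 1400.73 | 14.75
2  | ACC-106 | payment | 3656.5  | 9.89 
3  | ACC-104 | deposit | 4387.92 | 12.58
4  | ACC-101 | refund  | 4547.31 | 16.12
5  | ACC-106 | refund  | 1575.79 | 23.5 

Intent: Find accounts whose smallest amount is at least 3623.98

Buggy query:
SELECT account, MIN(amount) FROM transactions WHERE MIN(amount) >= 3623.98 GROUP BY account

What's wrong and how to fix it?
Bug: MIN() in WHERE is a misuse of aggregate

Fix: Use HAVING for the per-group MIN condition

Corrected query:
SELECT account, MIN(amount) FROM transactions GROUP BY account HAVING MIN(amount) >= 3623.98

Result:
account | MIN(amount)
--------+------------
ACC-104 | 4387.92    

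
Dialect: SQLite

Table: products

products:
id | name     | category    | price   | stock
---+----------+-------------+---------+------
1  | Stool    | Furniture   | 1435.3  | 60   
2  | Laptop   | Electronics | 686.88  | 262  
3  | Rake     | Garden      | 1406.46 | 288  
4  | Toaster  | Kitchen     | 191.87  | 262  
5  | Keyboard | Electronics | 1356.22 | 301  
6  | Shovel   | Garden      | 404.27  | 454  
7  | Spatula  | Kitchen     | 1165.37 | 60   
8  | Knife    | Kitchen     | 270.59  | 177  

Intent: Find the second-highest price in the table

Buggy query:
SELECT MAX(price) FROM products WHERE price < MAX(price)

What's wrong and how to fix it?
Bug: The inner MAX is an aggregate inside WHERE, which is not allowed

Fix: Put the inner MAX in a scalar subquery

Corrected query:
SELECT MAX(price) FROM products WHERE price < (SELECT MAX(price) FROM products)

Result:
MAX(price)
----------
1406.46   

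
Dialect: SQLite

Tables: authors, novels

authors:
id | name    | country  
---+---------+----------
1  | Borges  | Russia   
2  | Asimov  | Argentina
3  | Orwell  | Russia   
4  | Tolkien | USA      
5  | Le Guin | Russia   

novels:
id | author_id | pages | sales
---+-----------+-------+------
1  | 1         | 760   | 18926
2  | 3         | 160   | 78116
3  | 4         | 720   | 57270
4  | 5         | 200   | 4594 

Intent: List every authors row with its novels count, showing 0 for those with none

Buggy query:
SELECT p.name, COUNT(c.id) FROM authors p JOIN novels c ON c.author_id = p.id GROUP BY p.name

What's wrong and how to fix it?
Bug: An inner join excludes parents with zero children

Fix: Use LEFT JOIN so parents without children still appear (COUNT(c.id) gives 0)

Corrected query:
SELECT p.name, COUNT(c.id) FROM authors p LEFT JOIN novels c ON c.author_id = p.id GROUP BY p.name

Result:
name    | COUNT(c.id)
--------+------------
Asimov  | 0          
Borges  | 1          
Le Guin | 1          
Orwell  | 1          
Tolkien | 1          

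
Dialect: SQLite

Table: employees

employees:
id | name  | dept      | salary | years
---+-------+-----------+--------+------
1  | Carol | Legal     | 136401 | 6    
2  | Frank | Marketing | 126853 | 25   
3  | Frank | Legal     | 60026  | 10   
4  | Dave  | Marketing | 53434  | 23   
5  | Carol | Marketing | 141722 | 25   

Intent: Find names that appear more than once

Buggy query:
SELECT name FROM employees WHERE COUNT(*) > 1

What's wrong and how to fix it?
Bug: WHERE can't reference COUNT(*); aggregates are computed after WHERE

Fix: GROUP BY name, then filter groups with HAVING COUNT(*) > 1

Corrected query:
SELECT name FROM employees GROUP BY name HAVING COUNT(*) > 1

Result:
name 
-----
Carol
Frank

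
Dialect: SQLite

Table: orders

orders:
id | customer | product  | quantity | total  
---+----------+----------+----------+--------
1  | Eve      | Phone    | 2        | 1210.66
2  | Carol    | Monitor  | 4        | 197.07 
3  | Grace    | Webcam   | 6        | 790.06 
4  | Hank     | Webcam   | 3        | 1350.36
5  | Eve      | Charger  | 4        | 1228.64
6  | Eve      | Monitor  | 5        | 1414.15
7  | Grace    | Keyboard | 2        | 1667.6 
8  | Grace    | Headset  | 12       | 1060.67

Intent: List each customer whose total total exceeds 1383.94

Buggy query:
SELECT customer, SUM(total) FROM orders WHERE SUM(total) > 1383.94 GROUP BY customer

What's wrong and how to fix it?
Bug: Aggregate functions cannot appear in a WHERE clause

Fix: Move the aggregate condition to a HAVING clause

Corrected query:
SELECT customer, SUM(total) FROM orders GROUP BY customer HAVING SUM(total) > 1383.94

Result:
customer | SUM(total)
---------+-----------
Eve      | 3853.45   
Grace    | 3518.33   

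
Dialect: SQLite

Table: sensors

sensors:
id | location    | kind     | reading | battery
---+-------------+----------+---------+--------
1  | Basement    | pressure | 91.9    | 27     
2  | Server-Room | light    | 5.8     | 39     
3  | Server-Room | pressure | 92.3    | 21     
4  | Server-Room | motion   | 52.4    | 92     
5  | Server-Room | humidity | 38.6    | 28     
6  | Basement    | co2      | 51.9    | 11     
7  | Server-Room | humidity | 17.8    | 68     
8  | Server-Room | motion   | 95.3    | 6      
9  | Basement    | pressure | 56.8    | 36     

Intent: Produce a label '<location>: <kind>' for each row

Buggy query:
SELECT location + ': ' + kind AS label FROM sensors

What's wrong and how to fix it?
Bug: SQLite uses || for string concatenation; + coerces text to numbers (yielding 0)

Fix: Use the || operator for string concatenation

Corrected query:
SELECT location || ': ' || kind AS label FROM sensors

Result:
label                
---------------------
Basement: pressure   
Server-Room: light   
Server-Room: pressure
Server-Room: motion  
Server-Room: humidity
Basement: co2        
Server-Room: humidity
Server-Room: motion  
Basement: pressure   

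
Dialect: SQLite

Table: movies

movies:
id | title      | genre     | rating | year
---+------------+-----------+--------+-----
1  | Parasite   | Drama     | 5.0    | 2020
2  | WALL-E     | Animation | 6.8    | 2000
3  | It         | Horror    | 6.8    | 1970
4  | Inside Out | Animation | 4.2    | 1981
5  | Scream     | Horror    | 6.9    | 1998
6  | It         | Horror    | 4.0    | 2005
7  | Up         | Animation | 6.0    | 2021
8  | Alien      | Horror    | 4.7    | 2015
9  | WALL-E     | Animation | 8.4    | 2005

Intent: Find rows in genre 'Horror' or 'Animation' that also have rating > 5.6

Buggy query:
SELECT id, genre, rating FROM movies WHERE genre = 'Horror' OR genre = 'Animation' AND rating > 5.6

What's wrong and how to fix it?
Bug: Without parentheses, AND is evaluated before OR, so the rating filter only applies to the 'Animation' branch

Fix: Group the OR with parentheses (or use IN), then AND the threshold

Corrected query:
SELECT id, genre, rating FROM movies WHERE (genre = 'Horror' OR genre = 'Animation') AND rating > 5.6

Result:
id | genre     | rating
---+-----------+-------
2  | Animation | 6.8   
3  | Horror    | 6.8   
5  | Horror    | 6.9   
7  | Animation | 6     
9  | Animation | 8.4   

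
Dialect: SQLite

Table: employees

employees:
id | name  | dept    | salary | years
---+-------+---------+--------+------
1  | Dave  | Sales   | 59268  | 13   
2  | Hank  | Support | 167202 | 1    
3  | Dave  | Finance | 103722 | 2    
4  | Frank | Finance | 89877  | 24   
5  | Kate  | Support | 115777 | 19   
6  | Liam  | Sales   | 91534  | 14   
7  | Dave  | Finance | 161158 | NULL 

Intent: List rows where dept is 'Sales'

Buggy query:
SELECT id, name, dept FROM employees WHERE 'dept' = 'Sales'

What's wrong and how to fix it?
Bug: 'dept' in single quotes is a string literal, not the column; the comparison is literal-vs-literal and never true

Fix: Reference the column as dept without single quotes

Corrected query:
SELECT id, name, dept FROM employees WHERE dept = 'Sales'

Result:
id | name | dept 
---+------+------
1  | Dave | Sales
6  | Liam | Sales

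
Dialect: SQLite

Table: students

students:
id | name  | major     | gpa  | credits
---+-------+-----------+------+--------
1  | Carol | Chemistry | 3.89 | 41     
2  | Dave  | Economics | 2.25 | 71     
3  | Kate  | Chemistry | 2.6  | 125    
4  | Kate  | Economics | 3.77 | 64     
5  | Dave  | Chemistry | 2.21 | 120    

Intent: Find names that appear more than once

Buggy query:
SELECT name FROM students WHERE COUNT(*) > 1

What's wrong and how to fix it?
Bug: WHERE can't reference COUNT(*); aggregates are computed after WHERE

Fix: Group first, then use HAVING for the count condition

Corrected query:
SELECT name FROM students GROUP BY name HAVING COUNT(*) > 1

Result:
name
----
Dave
Kate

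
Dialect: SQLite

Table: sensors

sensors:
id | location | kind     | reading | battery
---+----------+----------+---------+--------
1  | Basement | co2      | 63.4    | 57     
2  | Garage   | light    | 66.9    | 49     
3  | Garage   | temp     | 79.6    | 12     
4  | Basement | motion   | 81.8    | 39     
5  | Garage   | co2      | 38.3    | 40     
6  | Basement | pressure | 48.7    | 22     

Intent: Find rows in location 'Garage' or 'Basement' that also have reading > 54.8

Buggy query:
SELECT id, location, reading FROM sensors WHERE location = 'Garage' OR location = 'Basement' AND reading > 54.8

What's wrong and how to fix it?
Bug: AND binds tighter than OR, so this parses as location = 'Garage' OR (location = 'Basement' AND reading > 54.8)

Fix: Add parentheses around the OR so the AND applies to both alternatives

Corrected query:
SELECT id, location, reading FROM sensors WHERE (location = 'Garage' OR location = 'Basement') AND reading > 54.8

Result:
id | location | reading
---+----------+--------
1  | Basement | 63.4   
2  | Garage   | 66.9   
3  | Garage   | 79.6   
4  | Basement | 81.8   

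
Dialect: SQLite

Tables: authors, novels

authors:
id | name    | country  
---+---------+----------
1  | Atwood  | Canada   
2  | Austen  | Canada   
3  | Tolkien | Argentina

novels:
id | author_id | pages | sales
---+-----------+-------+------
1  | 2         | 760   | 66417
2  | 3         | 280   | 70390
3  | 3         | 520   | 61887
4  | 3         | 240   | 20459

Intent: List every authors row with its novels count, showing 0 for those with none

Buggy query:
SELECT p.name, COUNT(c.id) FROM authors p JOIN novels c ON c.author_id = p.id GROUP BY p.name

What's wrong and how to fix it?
Bug: An inner join excludes parents with zero children

Fix: Switch to LEFT JOIN to retain unmatched parent rows

Corrected query:
SELECT p.name, COUNT(c.id) FROM authors p LEFT JOIN novels c ON c.author_id = p.id GROUP BY p.name

Result:
name    | COUNT(c.id)
--------+------------
Atwood  | 0          
Austen  | 1          
Tolkien | 3          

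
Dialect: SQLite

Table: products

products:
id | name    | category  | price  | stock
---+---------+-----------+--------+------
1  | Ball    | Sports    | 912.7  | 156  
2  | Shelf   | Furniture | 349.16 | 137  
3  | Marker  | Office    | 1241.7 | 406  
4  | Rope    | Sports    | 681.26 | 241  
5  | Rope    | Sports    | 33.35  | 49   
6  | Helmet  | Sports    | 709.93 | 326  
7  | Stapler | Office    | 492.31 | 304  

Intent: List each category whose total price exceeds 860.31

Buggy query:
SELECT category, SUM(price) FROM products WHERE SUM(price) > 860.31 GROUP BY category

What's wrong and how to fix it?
Bug: WHERE runs before GROUP BY, so aggregates aren't available there

Fix: Move the aggregate condition to a HAVING clause

Corrected query:
SELECT category, SUM(price) FROM products GROUP BY category HAVING SUM(price) > 860.31

Result:
category | SUM(price)
---------+-----------
Office   | 1734.01   
Sports   | 2337.24   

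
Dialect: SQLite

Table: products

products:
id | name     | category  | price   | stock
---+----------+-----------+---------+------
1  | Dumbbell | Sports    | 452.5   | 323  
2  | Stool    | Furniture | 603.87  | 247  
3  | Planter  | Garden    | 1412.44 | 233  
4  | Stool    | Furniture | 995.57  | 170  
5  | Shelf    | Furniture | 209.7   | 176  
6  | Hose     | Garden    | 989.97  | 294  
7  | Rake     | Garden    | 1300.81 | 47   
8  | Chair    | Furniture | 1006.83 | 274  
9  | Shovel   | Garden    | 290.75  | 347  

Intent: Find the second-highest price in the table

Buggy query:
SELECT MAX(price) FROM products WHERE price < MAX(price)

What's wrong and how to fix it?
Bug: The inner MAX is an aggregate inside WHERE, which is not allowed

Fix: Put the inner MAX in a scalar subquery

Corrected query:
SELECT MAX(price) FROM products WHERE price < (SELECT MAX(price) FROM products)

Result:
MAX(price)
----------
1300.81   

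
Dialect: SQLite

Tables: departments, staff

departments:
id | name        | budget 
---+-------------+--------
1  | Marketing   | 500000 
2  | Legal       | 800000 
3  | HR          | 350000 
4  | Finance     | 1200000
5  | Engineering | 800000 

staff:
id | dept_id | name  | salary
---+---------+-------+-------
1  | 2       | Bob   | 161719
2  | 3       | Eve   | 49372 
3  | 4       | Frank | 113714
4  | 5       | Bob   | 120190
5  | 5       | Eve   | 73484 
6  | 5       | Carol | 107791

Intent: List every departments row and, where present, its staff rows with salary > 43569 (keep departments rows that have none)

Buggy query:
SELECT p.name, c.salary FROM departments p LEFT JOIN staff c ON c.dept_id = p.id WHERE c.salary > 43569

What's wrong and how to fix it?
Bug: A WHERE condition on the right-hand table after LEFT JOIN drops unmatched parents

Fix: Put 'c.salary > 43569' in the JOIN's ON clause instead of WHERE

Corrected query:
SELECT p.name, c.salary FROM departments p LEFT JOIN staff c ON c.dept_id = p.id AND c.salary > 43569

Result:
name        | salary
------------+-------
Marketing   | NULL  
Legal       | 161719
HR          | 49372 
Finance     | 113714
Engineering | 73484 
Engineering | 107791
Engineering | 120190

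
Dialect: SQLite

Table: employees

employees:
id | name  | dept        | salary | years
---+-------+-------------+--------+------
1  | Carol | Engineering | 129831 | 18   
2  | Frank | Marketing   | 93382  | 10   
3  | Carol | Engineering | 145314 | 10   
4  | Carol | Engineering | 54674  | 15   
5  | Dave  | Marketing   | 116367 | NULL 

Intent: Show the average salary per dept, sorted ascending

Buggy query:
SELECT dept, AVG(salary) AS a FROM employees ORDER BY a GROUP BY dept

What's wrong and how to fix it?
Bug: GROUP BY must precede ORDER BY

Fix: Reorder: SELECT … FROM … GROUP BY … ORDER BY …

Corrected query:
SELECT dept, AVG(salary) AS a FROM employees GROUP BY dept ORDER BY a

Result:
dept        | a            
------------+--------------
Marketing   | 104874.5     
Engineering | 109939.666667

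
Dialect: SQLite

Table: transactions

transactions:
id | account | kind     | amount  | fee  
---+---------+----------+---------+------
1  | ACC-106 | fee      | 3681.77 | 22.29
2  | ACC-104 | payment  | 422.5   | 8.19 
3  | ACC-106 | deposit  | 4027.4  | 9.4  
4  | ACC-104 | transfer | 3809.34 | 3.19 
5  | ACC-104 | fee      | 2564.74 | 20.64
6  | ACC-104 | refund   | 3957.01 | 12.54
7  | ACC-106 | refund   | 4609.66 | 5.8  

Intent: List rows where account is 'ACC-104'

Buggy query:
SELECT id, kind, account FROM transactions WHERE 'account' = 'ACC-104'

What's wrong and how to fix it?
Bug: Single quotes denote string literals in SQL; the column name is being compared as a constant string

Fix: Reference the column as account without single quotes

Corrected query:
SELECT id, kind, account FROM transactions WHERE account = 'ACC-104'

Result:
id | kind     | account
---+----------+--------
2  | payment  | ACC-104
4  | transfer | ACC-104
5  | fee      | ACC-104
6  | refund   | ACC-104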